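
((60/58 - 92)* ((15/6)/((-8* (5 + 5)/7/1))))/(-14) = -1319/928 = -1.42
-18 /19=-0.95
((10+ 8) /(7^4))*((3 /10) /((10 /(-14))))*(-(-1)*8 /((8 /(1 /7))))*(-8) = 216 /60025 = 0.00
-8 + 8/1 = 0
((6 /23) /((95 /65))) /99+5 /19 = 0.26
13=13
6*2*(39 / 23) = 468 / 23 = 20.35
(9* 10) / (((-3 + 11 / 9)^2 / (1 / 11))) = 2.59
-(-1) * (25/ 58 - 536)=-31063/ 58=-535.57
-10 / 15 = -2 / 3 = -0.67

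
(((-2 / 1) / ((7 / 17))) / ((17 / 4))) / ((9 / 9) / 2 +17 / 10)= -40 / 77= -0.52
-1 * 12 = -12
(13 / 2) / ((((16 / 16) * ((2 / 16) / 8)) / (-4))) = -1664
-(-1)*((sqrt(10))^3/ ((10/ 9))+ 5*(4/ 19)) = 20/ 19+ 9*sqrt(10) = 29.51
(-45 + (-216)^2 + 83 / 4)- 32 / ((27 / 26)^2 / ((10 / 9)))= 46598.78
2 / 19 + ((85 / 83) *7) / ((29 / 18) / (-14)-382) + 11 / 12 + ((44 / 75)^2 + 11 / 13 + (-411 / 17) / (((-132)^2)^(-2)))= -5542297416607910304029011 / 755094318322500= -7339874346.98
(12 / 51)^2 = 16 / 289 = 0.06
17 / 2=8.50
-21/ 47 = -0.45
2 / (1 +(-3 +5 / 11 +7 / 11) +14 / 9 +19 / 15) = 990 / 947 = 1.05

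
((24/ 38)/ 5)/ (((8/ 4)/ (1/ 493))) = 0.00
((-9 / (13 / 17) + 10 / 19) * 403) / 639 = -86087 / 12141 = -7.09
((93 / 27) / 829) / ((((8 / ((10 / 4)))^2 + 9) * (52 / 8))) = 1550 / 46653633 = 0.00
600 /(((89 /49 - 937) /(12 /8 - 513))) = 328.17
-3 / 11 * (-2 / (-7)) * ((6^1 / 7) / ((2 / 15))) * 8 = -2160 / 539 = -4.01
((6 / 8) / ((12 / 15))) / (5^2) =0.04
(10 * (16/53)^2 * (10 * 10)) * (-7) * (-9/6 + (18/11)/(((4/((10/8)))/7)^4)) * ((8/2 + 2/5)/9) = -756288925/67416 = -11218.24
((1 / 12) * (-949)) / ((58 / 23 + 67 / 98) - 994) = 1069523 / 13399506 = 0.08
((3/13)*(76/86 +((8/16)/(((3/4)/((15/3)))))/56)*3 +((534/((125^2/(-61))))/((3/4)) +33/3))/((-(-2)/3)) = 6510278883/489125000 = 13.31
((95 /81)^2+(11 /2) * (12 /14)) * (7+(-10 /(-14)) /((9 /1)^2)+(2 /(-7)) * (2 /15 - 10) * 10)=5582013104 /26040609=214.36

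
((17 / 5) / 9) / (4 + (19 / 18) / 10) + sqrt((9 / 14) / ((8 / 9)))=68 / 739 + 9* sqrt(7) / 28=0.94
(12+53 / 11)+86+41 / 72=81883 / 792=103.39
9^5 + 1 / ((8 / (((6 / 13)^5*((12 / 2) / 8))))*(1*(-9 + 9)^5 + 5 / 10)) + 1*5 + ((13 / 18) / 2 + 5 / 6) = 59055.20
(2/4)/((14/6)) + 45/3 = 213/14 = 15.21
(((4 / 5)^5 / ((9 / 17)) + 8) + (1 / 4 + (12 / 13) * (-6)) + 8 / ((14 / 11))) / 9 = 98445887 / 92137500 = 1.07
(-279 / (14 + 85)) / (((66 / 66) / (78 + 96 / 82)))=-100626 / 451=-223.12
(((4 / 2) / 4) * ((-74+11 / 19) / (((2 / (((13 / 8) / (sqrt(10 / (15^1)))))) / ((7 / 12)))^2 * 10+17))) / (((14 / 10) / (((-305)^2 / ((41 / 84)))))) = -32238730046250 / 301112323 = -107065.46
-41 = -41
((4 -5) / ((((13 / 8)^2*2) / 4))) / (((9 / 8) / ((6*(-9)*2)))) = 12288 / 169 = 72.71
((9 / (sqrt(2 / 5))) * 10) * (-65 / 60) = -195 * sqrt(10) / 4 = -154.16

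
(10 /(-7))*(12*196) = -3360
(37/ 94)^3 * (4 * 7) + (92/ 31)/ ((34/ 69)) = 7.73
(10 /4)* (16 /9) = 40 /9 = 4.44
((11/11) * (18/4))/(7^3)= 9/686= 0.01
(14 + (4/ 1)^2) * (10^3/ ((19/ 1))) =1578.95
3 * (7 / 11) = 21 / 11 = 1.91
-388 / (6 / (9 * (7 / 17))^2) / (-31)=256662 / 8959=28.65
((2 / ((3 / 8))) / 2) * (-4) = -32 / 3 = -10.67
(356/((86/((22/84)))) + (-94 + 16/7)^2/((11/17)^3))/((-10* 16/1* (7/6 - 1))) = -261229184771/224353360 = -1164.36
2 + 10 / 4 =9 / 2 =4.50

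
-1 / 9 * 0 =0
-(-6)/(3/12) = 24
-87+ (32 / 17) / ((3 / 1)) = -4405 / 51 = -86.37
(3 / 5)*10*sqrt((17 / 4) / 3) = sqrt(51) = 7.14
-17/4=-4.25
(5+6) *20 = 220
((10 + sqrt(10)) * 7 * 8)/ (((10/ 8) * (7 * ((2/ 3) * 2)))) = 24 * sqrt(10)/ 5 + 48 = 63.18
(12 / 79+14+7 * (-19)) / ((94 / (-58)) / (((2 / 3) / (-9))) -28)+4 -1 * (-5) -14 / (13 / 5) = 8397421 / 364585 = 23.03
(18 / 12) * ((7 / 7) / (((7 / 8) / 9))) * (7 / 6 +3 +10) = 1530 / 7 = 218.57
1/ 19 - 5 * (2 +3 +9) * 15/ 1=-19949/ 19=-1049.95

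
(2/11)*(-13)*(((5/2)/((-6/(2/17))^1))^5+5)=-717652481455/60724444176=-11.82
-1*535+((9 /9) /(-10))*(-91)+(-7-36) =-5689 /10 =-568.90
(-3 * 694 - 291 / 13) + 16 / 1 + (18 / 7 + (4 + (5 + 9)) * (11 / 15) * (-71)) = -1375471 / 455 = -3023.01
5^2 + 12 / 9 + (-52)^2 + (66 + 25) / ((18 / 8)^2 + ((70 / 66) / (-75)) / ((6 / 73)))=958256107 / 348591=2748.94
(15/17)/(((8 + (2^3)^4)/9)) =5/2584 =0.00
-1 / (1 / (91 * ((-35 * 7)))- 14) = 22295 / 312131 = 0.07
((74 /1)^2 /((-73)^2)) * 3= 16428 /5329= 3.08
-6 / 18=-1 / 3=-0.33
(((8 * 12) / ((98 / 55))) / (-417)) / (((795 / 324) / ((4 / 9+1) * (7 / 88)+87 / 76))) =-454920 / 6858677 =-0.07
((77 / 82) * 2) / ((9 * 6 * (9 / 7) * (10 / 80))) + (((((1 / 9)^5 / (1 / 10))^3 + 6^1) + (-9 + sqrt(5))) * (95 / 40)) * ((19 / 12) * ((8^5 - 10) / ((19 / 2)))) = -7880999880360817944635 / 202596873981134616 + 311201 * sqrt(5) / 24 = -9905.47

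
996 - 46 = 950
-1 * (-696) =696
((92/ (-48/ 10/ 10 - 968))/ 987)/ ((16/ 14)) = -0.00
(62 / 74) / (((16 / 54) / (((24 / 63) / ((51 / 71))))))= 6603 / 4403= 1.50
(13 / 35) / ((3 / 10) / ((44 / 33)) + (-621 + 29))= -104 / 165697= -0.00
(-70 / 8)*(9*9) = -2835 / 4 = -708.75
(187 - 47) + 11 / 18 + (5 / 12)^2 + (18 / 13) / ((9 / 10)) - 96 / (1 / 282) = -50412355 / 1872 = -26929.68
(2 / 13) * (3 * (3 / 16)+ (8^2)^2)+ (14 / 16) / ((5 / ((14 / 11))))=3606249 / 5720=630.46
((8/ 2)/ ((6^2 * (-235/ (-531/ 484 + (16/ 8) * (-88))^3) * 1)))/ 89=125950670580175/ 4268413245888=29.51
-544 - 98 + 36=-606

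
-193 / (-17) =193 / 17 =11.35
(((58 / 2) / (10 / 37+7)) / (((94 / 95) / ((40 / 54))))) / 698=509675 / 119134989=0.00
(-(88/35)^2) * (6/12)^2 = -1936/1225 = -1.58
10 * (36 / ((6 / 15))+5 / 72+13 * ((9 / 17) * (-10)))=130025 / 612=212.46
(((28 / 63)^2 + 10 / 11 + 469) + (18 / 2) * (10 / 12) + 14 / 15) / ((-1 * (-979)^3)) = 4263791 / 8360375414490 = 0.00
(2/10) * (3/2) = 3/10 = 0.30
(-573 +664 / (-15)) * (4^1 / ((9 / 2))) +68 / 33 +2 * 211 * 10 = 5454968 / 1485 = 3673.38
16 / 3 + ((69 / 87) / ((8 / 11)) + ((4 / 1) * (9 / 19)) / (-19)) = 1588975 / 251256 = 6.32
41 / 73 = 0.56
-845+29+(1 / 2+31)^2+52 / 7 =5143 / 28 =183.68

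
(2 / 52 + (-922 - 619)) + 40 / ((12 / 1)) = -119935 / 78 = -1537.63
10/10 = 1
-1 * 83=-83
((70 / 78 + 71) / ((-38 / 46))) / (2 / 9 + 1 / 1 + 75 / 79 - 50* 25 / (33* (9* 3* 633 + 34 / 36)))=-2586311663991 / 64465518247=-40.12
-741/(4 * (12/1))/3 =-5.15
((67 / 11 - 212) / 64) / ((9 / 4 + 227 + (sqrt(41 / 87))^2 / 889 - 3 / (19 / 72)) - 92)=-3328456005 / 130230073072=-0.03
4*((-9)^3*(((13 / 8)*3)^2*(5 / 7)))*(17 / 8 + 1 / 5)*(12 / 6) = -230176.87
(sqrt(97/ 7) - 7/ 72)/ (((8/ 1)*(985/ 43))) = -301/ 567360 + 43*sqrt(679)/ 55160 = 0.02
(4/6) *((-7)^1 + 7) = 0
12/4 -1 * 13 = -10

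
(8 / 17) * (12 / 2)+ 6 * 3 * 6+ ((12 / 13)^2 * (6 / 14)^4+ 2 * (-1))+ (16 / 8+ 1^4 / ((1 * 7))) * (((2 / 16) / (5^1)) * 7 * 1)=6027661723 / 55184584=109.23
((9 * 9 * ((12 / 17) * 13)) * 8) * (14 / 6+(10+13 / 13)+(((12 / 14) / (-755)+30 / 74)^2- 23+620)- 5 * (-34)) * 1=177466025526206976 / 38237847025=4641109.25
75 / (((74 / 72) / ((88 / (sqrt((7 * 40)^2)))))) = 5940 / 259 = 22.93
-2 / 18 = -1 / 9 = -0.11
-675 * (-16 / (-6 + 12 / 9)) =-2314.29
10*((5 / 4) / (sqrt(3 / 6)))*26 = 325*sqrt(2) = 459.62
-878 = -878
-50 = -50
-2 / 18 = -1 / 9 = -0.11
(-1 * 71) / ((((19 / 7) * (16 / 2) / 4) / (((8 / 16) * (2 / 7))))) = -71 / 38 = -1.87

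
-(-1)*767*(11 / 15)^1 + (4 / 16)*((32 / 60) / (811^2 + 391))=2776245473 / 4935840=562.47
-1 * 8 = -8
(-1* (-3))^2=9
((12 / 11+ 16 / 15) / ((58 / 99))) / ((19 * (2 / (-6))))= -0.58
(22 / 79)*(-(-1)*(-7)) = -154 / 79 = -1.95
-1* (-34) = 34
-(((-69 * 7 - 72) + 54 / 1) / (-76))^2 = -251001 / 5776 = -43.46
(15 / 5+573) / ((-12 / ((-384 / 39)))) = 6144 / 13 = 472.62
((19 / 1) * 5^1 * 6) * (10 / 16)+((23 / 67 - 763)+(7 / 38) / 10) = -5173323 / 12730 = -406.39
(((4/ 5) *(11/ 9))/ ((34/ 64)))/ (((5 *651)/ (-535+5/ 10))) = -752576/ 2490075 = -0.30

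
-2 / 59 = -0.03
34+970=1004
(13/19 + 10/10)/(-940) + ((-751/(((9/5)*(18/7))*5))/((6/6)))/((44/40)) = -117369653/3978315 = -29.50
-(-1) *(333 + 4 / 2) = 335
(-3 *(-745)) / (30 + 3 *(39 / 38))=28310 / 419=67.57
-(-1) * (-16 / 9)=-16 / 9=-1.78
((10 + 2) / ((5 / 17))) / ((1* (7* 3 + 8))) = 1.41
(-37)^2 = 1369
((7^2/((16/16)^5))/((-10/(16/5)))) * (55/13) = -4312/65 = -66.34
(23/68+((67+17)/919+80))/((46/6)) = 15078627/1437316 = 10.49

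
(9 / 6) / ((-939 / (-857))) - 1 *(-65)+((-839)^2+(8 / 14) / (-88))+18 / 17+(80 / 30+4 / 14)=865311701000 / 1229151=703991.37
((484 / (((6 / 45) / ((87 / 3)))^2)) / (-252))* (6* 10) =-5451482.14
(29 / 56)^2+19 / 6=32315 / 9408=3.43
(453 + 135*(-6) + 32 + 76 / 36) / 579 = -2906 / 5211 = -0.56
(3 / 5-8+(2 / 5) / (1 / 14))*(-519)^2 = -2424249 / 5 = -484849.80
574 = 574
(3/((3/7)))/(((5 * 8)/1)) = 7/40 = 0.18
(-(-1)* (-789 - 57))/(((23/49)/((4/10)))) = -720.94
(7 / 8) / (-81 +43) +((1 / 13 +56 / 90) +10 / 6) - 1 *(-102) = 18556321 / 177840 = 104.34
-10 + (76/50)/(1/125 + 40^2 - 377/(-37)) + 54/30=-8.20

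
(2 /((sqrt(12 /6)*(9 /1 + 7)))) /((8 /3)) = 3*sqrt(2) /128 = 0.03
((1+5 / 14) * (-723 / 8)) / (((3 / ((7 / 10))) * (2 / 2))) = -4579 / 160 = -28.62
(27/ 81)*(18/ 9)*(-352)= -704/ 3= -234.67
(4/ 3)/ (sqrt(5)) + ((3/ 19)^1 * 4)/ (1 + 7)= 3/ 38 + 4 * sqrt(5)/ 15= 0.68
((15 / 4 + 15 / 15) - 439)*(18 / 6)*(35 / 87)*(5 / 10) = -60795 / 232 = -262.05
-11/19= -0.58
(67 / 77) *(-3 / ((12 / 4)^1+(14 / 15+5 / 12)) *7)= -1340 / 319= -4.20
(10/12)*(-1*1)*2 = -1.67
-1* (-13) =13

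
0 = 0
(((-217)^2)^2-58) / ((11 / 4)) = 8869495452 / 11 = 806317768.36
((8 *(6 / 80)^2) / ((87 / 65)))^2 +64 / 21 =86150341 / 28257600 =3.05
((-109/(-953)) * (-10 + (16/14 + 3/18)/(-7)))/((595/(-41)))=2676931/33341658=0.08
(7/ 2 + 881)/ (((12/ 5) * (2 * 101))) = 8845/ 4848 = 1.82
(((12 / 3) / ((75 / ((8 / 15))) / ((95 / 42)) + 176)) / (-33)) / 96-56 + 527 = 1688063039 / 3583998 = 471.00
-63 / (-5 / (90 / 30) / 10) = 378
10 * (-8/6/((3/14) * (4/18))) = -280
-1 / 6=-0.17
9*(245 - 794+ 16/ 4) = -4905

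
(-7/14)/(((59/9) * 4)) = -0.02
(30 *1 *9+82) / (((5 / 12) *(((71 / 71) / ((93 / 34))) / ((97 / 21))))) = 6350784 / 595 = 10673.59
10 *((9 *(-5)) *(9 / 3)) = -1350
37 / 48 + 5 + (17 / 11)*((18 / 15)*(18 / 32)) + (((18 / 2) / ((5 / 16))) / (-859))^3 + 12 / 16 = 316427087071723 / 41833425414000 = 7.56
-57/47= -1.21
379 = 379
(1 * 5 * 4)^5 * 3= 9600000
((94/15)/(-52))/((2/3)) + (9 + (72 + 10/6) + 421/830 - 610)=-6823685/12948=-527.01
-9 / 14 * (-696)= 3132 / 7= 447.43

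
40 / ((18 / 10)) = 200 / 9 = 22.22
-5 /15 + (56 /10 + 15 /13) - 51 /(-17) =1837 /195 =9.42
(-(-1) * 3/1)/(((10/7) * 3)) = 7/10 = 0.70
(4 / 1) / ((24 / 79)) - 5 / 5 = 73 / 6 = 12.17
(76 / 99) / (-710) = -38 / 35145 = -0.00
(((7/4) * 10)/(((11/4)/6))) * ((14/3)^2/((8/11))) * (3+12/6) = 17150/3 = 5716.67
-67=-67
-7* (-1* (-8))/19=-56/19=-2.95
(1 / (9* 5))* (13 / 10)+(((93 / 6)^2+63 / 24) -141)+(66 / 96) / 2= 736183 / 7200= 102.25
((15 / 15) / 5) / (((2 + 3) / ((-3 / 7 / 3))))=-1 / 175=-0.01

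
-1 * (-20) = 20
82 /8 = 41 /4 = 10.25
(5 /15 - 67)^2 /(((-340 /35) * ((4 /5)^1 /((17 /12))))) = -21875 /27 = -810.19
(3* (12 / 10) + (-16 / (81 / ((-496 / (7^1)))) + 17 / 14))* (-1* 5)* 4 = -213314 / 567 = -376.22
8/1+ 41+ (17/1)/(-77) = 3756/77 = 48.78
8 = 8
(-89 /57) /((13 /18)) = -2.16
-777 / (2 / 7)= -5439 / 2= -2719.50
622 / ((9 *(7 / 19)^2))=509.17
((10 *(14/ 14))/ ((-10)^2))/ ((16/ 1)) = 1/ 160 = 0.01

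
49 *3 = 147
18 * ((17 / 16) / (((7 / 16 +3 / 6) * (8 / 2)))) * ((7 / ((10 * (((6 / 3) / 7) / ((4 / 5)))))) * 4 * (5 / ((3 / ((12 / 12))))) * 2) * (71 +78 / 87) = 1389444 / 145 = 9582.37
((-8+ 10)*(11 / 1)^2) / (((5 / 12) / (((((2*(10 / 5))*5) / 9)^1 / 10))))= 1936 / 15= 129.07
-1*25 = -25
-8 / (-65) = 8 / 65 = 0.12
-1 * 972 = -972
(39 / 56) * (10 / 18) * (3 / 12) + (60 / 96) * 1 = 485 / 672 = 0.72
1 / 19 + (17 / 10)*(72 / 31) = 11783 / 2945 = 4.00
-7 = -7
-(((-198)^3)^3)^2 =-218762775481571767593488515120635104722944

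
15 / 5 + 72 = 75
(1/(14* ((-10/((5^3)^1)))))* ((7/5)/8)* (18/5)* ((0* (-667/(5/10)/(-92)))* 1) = 0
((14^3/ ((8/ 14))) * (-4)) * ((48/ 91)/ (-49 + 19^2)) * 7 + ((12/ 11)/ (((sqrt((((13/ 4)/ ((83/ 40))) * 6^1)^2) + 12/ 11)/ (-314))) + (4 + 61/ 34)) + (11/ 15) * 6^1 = -2863279987/ 11463270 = -249.78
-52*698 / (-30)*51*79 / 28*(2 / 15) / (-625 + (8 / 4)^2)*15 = -12186382 / 21735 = -560.68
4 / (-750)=-2 / 375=-0.01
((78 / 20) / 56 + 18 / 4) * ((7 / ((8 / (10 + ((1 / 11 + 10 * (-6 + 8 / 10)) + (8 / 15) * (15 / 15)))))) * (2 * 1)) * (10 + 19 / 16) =-1042394149 / 281600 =-3701.68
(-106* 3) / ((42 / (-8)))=424 / 7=60.57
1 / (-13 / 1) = -1 / 13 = -0.08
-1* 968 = -968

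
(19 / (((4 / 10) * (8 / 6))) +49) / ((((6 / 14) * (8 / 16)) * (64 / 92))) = 108997 / 192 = 567.69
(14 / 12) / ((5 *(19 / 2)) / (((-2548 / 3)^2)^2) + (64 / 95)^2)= 2662826959355180800 / 1035878676157893741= 2.57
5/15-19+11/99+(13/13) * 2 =-149/9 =-16.56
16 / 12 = 4 / 3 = 1.33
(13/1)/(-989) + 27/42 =8719/13846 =0.63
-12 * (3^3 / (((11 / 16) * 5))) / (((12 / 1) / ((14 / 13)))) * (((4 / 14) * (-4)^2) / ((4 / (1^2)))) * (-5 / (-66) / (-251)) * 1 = 1152 / 394823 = 0.00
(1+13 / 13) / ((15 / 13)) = 26 / 15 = 1.73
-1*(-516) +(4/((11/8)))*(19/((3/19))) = 866.06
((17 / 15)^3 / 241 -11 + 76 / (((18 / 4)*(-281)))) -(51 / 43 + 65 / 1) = -759116573846 / 9828010125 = -77.24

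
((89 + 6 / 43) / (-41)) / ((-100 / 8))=7666 / 44075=0.17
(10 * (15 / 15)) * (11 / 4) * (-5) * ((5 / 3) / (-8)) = 1375 / 48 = 28.65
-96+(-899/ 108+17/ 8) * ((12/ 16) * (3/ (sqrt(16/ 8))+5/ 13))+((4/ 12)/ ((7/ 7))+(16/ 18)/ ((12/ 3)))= -107.10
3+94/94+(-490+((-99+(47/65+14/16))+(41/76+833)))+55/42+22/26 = 52345799/207480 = 252.29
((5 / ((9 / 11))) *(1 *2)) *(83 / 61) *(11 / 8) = 50215 / 2196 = 22.87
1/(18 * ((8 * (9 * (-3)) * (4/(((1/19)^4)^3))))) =-1/34421473621316935872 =-0.00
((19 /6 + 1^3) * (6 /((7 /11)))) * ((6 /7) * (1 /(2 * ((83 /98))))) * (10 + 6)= 26400 /83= 318.07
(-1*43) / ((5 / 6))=-258 / 5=-51.60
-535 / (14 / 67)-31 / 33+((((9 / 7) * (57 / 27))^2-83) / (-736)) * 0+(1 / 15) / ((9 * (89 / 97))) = -4739177657 / 1850310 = -2561.29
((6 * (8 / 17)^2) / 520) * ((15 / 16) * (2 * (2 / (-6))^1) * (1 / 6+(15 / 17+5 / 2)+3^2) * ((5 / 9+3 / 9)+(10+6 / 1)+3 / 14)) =-1379200 / 4023747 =-0.34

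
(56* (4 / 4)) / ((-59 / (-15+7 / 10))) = 13.57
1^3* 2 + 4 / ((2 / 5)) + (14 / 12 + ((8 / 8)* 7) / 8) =337 / 24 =14.04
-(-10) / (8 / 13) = 16.25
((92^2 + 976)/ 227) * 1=9440/ 227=41.59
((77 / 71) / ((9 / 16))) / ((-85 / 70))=-17248 / 10863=-1.59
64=64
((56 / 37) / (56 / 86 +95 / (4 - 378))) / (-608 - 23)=-900592 / 149117289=-0.01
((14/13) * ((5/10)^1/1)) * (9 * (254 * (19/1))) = 304038/13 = 23387.54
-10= -10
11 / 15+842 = 12641 / 15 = 842.73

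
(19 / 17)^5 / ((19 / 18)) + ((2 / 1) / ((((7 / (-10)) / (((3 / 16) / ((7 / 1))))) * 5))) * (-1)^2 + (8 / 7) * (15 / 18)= 2.59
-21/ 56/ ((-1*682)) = 3/ 5456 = 0.00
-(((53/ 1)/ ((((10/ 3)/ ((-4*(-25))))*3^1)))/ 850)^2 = -2809/ 7225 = -0.39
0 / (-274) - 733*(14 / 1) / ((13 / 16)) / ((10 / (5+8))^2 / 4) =-2134496 / 25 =-85379.84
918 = 918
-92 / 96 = -0.96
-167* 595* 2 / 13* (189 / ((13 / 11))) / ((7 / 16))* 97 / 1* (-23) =2106878225760 / 169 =12466735063.67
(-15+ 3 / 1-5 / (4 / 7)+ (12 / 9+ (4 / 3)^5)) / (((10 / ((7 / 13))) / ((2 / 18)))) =-103439 / 1137240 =-0.09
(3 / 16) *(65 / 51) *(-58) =-1885 / 136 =-13.86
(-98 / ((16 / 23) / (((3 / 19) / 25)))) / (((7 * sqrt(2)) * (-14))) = 69 * sqrt(2) / 15200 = 0.01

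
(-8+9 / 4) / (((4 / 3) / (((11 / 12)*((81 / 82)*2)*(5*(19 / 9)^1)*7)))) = -1514205 / 2624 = -577.06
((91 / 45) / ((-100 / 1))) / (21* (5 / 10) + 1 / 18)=-91 / 47500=-0.00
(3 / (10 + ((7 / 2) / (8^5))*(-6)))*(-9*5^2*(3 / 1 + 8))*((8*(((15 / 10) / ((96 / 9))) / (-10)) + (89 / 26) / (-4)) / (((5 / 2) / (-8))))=-9800220672 / 4259567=-2300.76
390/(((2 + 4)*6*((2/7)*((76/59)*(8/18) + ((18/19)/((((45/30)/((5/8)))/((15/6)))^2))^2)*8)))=930340320/319799731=2.91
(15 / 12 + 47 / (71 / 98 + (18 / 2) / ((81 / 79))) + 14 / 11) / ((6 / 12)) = 2754267 / 184382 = 14.94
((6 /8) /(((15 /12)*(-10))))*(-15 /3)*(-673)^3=-914463651 /10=-91446365.10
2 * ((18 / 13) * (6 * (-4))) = -864 / 13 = -66.46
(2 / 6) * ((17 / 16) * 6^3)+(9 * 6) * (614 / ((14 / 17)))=564723 / 14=40337.36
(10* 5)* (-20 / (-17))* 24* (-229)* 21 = -115416000 / 17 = -6789176.47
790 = 790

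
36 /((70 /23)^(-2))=176400 /529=333.46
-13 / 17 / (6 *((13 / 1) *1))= -0.01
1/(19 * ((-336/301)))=-43/912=-0.05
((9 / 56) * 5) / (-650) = -9 / 7280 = -0.00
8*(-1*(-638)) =5104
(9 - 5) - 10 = -6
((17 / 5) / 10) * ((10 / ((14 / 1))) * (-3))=-51 / 70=-0.73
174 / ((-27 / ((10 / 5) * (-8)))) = 928 / 9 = 103.11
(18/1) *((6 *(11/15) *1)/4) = 99/5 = 19.80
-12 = -12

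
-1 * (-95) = 95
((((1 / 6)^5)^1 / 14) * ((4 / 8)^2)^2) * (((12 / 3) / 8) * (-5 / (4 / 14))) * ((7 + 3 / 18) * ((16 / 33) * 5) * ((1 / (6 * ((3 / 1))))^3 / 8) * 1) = -1075 / 574670536704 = -0.00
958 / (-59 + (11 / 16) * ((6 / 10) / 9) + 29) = -31.98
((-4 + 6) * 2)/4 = 1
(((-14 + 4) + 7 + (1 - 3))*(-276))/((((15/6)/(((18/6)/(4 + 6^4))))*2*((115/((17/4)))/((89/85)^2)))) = 71289/2762500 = 0.03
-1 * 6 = -6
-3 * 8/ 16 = -3/ 2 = -1.50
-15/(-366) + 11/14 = 0.83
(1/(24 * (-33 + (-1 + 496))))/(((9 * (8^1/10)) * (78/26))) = 0.00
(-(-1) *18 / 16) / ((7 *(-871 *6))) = -3 / 97552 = -0.00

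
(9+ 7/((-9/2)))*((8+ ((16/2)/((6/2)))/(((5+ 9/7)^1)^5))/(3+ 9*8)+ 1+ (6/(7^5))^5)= 8.24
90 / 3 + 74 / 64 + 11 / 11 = 1029 / 32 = 32.16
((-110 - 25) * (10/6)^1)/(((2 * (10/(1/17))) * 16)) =-45/1088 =-0.04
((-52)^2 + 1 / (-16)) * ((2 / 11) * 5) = 19665 / 8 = 2458.12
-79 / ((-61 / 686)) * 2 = 108388 / 61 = 1776.85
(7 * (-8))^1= -56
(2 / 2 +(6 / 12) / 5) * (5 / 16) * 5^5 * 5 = 171875 / 32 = 5371.09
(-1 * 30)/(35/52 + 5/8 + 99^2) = -1040/339813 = -0.00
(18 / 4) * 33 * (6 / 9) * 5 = 495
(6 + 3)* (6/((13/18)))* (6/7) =5832/91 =64.09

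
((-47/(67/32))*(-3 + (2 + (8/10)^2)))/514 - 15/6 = -2138839/860950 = -2.48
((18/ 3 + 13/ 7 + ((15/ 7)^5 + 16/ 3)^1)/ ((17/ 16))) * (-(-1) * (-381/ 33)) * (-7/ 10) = 2990293232/ 6734805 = 444.01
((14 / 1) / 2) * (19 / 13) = 10.23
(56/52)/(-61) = -14/793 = -0.02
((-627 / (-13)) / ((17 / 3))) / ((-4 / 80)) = -37620 / 221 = -170.23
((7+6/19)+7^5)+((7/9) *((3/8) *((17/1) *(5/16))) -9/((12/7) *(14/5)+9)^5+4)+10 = 7112907380309639/422636026752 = 16829.87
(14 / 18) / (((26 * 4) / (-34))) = -119 / 468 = -0.25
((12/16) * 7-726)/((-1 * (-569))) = -2883/2276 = -1.27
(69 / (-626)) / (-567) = 23 / 118314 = 0.00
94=94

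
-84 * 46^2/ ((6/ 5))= -148120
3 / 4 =0.75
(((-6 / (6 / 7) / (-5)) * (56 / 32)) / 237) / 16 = 0.00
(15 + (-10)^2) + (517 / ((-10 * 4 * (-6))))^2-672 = -31815911 / 57600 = -552.36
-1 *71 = -71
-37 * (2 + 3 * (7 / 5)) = -229.40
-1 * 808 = -808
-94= -94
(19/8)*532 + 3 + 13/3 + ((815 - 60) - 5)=12125/6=2020.83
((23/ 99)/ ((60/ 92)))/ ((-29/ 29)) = -529/ 1485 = -0.36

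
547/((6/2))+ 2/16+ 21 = 4883/24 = 203.46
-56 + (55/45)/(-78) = -39323/702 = -56.02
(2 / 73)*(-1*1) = -2 / 73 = -0.03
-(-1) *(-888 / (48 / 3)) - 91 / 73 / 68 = -275593 / 4964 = -55.52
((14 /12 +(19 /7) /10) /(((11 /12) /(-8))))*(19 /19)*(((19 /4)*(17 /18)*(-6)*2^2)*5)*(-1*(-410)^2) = -262359721600 /231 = -1135756370.56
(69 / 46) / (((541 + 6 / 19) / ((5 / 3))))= 19 / 4114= 0.00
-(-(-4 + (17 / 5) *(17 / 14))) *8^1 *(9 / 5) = 324 / 175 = 1.85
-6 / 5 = -1.20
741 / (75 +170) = 741 / 245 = 3.02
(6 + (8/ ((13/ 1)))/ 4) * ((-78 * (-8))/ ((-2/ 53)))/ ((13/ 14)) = -1424640/ 13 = -109587.69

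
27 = 27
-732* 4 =-2928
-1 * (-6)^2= -36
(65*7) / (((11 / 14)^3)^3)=9400776286720 / 2357947691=3986.85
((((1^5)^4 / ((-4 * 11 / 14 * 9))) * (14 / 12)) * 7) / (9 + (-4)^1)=-0.06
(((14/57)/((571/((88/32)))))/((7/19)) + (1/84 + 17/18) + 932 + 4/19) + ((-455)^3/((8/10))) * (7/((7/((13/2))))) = -4184824751898643/5467896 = -765344613.70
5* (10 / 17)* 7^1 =350 / 17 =20.59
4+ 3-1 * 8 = -1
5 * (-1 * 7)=-35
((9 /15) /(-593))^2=9 /8791225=0.00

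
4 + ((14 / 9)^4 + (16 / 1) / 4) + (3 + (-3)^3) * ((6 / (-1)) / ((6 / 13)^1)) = 2137936 / 6561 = 325.86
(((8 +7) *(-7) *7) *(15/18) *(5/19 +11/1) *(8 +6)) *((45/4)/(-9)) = 4587625/38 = 120726.97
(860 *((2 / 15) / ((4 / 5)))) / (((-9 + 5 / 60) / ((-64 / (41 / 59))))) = 6494720 / 4387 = 1480.45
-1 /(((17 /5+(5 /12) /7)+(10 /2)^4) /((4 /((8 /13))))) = -2730 /263953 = -0.01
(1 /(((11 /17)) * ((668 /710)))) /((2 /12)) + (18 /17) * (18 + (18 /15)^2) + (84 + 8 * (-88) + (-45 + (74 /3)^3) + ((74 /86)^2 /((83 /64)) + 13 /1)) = 46543211785130609 /3235019136525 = 14387.31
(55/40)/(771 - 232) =1/392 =0.00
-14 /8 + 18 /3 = 17 /4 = 4.25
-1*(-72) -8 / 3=208 / 3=69.33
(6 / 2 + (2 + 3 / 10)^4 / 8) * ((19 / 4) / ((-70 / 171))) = -241280487 / 3200000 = -75.40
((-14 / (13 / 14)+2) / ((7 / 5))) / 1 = -850 / 91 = -9.34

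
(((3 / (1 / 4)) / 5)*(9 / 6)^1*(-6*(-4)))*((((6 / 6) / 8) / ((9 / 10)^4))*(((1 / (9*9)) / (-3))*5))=-20000 / 59049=-0.34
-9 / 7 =-1.29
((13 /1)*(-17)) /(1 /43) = -9503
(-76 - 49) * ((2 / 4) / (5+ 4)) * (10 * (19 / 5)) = -2375 / 9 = -263.89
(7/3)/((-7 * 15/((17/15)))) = -17/675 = -0.03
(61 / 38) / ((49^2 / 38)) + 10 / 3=3.36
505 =505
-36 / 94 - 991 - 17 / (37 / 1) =-991.84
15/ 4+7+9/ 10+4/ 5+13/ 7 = 2003/ 140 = 14.31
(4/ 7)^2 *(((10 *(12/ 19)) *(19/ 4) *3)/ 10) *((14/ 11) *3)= 864/ 77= 11.22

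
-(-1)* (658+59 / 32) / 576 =21115 / 18432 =1.15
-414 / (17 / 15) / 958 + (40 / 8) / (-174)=-580985 / 1416882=-0.41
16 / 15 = 1.07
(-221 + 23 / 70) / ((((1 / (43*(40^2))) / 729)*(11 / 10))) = -774747374400 / 77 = -10061654212.99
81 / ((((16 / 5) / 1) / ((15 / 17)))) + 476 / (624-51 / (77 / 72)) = 34944193 / 1508784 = 23.16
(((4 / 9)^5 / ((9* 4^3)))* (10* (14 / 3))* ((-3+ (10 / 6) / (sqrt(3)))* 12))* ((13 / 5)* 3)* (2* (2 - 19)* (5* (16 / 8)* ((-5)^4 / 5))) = 990080000 / 59049 - 4950400000* sqrt(3) / 1594323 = 11389.04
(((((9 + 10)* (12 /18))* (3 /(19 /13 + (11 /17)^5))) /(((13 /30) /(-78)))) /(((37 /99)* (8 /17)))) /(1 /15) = -398409282960975 /1075625002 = -370397.94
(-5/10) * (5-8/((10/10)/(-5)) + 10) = -27.50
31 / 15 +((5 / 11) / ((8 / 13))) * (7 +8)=17353 / 1320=13.15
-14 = -14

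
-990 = -990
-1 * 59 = -59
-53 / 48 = -1.10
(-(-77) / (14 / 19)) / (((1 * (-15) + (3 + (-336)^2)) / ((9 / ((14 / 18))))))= 0.01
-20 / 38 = -10 / 19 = -0.53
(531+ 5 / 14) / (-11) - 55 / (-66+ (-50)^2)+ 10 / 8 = -17646451 / 374836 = -47.08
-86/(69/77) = -6622/69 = -95.97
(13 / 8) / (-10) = -13 / 80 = -0.16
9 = 9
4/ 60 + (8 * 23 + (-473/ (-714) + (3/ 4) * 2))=332419/ 1785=186.23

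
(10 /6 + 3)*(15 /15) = 14 /3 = 4.67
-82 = -82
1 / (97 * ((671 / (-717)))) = -717 / 65087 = -0.01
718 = 718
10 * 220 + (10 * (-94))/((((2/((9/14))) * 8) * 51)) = 2093695/952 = 2199.26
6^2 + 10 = 46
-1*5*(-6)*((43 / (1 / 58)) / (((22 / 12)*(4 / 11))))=112230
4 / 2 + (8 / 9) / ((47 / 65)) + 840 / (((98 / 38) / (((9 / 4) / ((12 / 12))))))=2179552 / 2961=736.09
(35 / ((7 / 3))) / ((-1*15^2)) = -0.07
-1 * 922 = -922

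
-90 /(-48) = 15 /8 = 1.88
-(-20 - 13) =33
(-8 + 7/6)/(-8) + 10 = 521/48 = 10.85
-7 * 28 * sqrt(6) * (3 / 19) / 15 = -196 * sqrt(6) / 95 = -5.05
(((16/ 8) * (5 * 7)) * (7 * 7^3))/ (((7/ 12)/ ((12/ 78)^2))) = 1152480/ 169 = 6819.41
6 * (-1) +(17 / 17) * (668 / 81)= 182 / 81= 2.25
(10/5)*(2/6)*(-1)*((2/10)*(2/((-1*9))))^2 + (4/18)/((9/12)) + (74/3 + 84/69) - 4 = 3098966/139725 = 22.18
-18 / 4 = -9 / 2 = -4.50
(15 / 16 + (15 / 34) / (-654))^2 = 771450625 / 879003904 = 0.88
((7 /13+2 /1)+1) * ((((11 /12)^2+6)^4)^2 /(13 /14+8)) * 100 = 28532886949670856650078125 /150218460352217088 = 189942613.46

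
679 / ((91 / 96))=9312 / 13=716.31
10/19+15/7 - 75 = -9620/133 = -72.33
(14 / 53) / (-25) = -0.01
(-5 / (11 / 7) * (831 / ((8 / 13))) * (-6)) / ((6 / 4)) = 378105 / 22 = 17186.59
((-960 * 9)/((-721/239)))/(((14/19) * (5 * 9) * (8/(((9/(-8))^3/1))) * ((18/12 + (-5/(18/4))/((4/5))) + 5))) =-89380503/29716736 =-3.01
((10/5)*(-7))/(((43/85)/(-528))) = 628320/43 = 14612.09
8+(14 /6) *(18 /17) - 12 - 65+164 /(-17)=-1295 /17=-76.18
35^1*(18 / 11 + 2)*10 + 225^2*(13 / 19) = 7505375 / 209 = 35910.89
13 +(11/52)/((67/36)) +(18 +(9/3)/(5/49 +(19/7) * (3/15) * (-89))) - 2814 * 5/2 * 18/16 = -162211238815/20576504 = -7883.32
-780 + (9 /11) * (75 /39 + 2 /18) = -111302 /143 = -778.34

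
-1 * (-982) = 982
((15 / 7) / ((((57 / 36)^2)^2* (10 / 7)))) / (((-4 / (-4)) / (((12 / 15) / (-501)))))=-41472 / 108818035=-0.00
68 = 68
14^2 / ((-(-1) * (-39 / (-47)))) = 9212 / 39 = 236.21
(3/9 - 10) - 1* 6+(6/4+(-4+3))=-91/6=-15.17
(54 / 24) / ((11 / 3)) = 27 / 44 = 0.61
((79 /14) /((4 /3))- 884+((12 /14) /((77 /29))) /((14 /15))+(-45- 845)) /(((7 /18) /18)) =-4326066873 /52822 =-81898.96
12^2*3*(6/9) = 288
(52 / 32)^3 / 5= 2197 / 2560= 0.86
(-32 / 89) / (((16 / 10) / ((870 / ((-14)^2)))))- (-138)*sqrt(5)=-4350 / 4361 + 138*sqrt(5)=307.58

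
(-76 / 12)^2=361 / 9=40.11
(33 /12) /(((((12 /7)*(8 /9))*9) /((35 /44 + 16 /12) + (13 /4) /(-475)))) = 465661 /1094400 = 0.43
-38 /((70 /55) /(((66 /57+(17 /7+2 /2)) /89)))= -6710 /4361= -1.54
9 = 9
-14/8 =-7/4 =-1.75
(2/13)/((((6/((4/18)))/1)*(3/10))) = 20/1053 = 0.02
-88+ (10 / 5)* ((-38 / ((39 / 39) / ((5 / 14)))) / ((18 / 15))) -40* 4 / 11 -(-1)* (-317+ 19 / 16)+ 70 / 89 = -144798019 / 328944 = -440.19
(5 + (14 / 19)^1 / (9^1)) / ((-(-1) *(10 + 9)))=869 / 3249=0.27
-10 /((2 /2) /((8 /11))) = -80 /11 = -7.27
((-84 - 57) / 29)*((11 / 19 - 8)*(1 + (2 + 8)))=396.90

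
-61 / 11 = -5.55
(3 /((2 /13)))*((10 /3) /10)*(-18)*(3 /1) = -351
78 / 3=26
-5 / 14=-0.36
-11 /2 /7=-11 /14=-0.79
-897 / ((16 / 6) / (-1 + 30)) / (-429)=2001 / 88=22.74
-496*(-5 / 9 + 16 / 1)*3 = -68944 / 3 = -22981.33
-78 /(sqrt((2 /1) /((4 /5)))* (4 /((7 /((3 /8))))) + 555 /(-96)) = 419328* sqrt(10) /1671265 + 4525248 /334253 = 14.33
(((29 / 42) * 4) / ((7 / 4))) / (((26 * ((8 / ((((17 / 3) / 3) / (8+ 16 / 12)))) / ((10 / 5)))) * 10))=493 / 1605240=0.00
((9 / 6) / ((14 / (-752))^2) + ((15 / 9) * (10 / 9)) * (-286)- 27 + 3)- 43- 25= 4903312 / 1323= 3706.21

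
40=40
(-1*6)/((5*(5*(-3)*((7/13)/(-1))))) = -26/175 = -0.15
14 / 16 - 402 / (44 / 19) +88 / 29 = -433027 / 2552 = -169.68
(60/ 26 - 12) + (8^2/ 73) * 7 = -3374/ 949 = -3.56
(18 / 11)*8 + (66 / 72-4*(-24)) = 14521 / 132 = 110.01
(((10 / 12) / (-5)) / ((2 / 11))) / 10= -11 / 120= -0.09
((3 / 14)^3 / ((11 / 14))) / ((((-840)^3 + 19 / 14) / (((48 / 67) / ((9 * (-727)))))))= 72 / 31121880557346733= 0.00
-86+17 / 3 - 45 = -376 / 3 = -125.33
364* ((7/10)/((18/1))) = 14.16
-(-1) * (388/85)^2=150544/7225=20.84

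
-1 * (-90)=90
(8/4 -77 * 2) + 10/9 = -150.89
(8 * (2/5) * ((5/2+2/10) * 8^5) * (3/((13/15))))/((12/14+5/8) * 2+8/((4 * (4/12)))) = 1783627776/16315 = 109324.41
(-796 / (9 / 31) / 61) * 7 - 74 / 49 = -8504494 / 26901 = -316.14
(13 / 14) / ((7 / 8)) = 52 / 49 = 1.06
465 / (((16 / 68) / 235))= 1857675 / 4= 464418.75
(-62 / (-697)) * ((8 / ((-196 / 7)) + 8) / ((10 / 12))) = 20088 / 24395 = 0.82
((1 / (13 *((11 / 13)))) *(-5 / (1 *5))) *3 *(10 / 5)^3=-24 / 11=-2.18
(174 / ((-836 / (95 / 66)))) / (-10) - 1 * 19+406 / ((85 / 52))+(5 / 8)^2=151261613 / 658240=229.80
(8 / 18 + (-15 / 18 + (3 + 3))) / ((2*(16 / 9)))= 101 / 64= 1.58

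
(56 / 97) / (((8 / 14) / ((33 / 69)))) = 1078 / 2231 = 0.48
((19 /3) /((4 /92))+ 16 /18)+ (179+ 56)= 3434 /9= 381.56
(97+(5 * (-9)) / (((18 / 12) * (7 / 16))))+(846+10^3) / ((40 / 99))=643619 / 140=4597.28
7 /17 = 0.41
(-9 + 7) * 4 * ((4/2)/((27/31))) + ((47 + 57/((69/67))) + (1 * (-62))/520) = 13539749/161460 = 83.86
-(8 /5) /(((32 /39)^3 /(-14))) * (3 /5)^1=1245699 /51200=24.33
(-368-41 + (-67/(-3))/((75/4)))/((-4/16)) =367028/225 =1631.24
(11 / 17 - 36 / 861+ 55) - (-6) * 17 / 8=1334021 / 19516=68.36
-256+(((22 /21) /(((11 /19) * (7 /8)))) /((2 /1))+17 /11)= -253.42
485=485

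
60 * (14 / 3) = 280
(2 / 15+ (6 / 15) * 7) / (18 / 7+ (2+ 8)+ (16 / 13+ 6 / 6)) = 4004 / 20205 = 0.20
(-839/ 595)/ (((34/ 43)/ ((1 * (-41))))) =73.12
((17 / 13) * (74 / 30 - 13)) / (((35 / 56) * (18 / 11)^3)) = -3575066 / 710775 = -5.03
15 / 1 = 15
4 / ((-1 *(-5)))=4 / 5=0.80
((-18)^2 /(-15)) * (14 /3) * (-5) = 504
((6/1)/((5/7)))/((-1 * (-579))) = 14/965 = 0.01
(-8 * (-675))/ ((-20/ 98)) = -26460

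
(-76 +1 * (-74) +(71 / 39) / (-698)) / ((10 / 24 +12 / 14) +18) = -57167194 / 7345403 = -7.78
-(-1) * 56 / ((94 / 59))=1652 / 47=35.15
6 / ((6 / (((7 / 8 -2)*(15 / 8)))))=-135 / 64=-2.11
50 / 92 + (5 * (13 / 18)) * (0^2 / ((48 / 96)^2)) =0.54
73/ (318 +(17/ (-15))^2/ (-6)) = 98550/ 429011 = 0.23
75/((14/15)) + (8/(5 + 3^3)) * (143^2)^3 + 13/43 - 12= 2573846960316215/1204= 2137746644780.91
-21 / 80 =-0.26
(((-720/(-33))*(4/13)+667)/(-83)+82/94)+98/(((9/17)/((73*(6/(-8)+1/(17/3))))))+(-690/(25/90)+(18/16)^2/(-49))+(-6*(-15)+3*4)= -53213661842665/5248186944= -10139.44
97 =97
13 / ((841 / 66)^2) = 56628 / 707281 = 0.08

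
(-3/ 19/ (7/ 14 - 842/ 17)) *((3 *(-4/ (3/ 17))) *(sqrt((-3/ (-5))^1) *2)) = -13872 *sqrt(15)/ 158365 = -0.34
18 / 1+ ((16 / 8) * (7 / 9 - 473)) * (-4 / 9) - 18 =419.75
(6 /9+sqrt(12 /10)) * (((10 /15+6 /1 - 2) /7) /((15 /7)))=28 /135+14 * sqrt(30) /225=0.55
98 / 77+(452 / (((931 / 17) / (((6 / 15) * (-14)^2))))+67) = 747537 / 1045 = 715.35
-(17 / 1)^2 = -289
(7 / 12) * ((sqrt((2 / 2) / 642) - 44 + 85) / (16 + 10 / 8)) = 7 * sqrt(642) / 132894 + 287 / 207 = 1.39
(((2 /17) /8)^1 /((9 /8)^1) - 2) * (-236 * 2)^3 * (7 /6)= 111883907072 /459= 243755788.83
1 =1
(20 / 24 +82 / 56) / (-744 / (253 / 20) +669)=48829 / 12967668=0.00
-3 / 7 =-0.43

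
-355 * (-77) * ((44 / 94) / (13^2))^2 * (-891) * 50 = -589402737000 / 63091249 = -9342.07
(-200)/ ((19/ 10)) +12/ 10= -9886/ 95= -104.06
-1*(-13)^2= -169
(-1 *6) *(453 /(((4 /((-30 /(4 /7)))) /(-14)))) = -998865 /2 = -499432.50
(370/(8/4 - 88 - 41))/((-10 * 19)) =37/2413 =0.02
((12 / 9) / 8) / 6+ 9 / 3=109 / 36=3.03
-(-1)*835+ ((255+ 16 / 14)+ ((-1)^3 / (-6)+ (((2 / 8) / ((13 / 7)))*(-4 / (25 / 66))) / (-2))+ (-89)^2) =123027727 / 13650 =9013.02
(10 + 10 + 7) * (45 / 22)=1215 / 22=55.23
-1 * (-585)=585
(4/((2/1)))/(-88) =-1/44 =-0.02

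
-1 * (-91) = 91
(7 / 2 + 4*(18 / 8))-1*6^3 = -407 / 2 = -203.50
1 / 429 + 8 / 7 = 3439 / 3003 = 1.15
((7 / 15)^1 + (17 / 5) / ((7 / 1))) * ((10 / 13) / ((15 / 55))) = 2200 / 819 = 2.69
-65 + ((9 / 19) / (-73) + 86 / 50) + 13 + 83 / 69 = -117436171 / 2392575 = -49.08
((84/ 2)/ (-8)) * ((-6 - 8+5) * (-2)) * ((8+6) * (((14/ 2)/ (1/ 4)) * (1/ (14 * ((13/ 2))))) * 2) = -10584/ 13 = -814.15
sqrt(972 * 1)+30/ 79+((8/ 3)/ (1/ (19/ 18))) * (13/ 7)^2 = 1054366/ 104517+18 * sqrt(3) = 41.26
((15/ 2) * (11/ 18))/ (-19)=-55/ 228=-0.24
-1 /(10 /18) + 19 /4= 59 /20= 2.95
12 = 12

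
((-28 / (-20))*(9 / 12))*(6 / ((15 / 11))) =231 / 50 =4.62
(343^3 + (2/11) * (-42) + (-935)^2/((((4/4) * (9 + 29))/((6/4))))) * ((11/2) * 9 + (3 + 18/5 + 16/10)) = 19482092550461/8360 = 2330393845.75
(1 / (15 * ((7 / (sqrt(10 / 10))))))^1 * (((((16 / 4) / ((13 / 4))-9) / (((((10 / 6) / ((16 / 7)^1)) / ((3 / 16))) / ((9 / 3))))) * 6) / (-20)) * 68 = 1.16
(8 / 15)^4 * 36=16384 / 5625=2.91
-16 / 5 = -3.20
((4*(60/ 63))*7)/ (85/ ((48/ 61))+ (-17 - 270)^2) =1280/ 3958897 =0.00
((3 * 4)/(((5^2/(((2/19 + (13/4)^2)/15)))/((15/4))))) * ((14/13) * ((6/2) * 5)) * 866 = 88465797/4940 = 17908.06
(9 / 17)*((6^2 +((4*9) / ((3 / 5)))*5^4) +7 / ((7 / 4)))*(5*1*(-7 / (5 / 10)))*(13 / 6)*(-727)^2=-27082935870900 / 17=-1593113874758.82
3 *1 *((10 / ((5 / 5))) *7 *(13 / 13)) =210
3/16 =0.19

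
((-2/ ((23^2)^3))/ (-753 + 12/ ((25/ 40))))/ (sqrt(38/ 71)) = 5 * sqrt(2698)/ 10319729858079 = 0.00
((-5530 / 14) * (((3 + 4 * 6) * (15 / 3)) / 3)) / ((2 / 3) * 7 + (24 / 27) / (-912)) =-18237150 / 4787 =-3809.72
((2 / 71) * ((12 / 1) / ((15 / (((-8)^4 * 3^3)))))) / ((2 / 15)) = 1327104 / 71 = 18691.61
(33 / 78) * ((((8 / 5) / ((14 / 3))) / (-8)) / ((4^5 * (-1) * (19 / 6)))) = 99 / 17704960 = 0.00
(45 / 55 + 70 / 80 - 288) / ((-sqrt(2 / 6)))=25195 *sqrt(3) / 88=495.90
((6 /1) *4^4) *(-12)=-18432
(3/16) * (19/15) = 19/80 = 0.24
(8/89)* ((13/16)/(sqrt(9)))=13/534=0.02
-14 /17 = -0.82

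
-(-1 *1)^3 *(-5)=-5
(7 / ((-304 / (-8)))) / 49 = 1 / 266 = 0.00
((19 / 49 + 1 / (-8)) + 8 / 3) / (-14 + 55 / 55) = -265 / 1176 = -0.23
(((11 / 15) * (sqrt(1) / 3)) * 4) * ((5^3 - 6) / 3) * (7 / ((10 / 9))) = 18326 / 75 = 244.35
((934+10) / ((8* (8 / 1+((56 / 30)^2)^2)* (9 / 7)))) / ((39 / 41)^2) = 433908125 / 86160932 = 5.04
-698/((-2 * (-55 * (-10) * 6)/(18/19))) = 1047/10450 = 0.10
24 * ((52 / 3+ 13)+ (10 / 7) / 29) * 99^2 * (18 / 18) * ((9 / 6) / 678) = 15811.32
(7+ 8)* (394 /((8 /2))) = 2955 /2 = 1477.50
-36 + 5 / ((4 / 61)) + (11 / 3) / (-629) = 303763 / 7548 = 40.24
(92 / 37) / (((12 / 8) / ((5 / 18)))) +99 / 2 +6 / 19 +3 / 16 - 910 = -261037721 / 303696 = -859.54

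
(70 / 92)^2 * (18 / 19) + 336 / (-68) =-1501143 / 341734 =-4.39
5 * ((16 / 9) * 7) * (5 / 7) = 400 / 9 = 44.44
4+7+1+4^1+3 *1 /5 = 83 /5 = 16.60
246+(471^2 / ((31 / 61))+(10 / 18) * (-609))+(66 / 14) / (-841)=238943413223 / 547491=436433.50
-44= -44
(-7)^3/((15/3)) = -343/5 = -68.60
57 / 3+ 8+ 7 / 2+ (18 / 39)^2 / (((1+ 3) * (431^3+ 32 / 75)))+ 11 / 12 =382579002965641 / 12177580995996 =31.42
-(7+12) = -19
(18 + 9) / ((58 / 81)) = 2187 / 58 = 37.71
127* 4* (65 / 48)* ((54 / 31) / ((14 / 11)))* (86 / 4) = 35141535 / 1736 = 20242.82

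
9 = 9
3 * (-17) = -51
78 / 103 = 0.76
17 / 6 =2.83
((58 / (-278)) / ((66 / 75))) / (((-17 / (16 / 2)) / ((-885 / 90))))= -85550 / 77979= -1.10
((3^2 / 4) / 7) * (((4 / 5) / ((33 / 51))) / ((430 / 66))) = 459 / 7525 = 0.06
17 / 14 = 1.21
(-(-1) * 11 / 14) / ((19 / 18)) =99 / 133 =0.74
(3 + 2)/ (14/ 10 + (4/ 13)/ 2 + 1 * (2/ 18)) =2925/ 974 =3.00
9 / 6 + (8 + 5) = 29 / 2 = 14.50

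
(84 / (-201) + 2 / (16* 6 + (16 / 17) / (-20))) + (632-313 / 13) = 607.53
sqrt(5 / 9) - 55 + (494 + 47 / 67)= sqrt(5) / 3 + 29460 / 67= 440.45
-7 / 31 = -0.23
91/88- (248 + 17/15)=-327491/1320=-248.10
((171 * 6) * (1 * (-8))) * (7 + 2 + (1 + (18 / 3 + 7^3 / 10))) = -2064312 / 5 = -412862.40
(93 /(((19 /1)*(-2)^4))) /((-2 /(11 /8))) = -1023 /4864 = -0.21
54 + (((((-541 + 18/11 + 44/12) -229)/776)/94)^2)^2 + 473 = 17693945048584441483521616657/33574848288764555197218816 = 527.00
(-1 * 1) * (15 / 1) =-15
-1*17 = -17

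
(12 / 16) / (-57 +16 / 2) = -3 / 196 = -0.02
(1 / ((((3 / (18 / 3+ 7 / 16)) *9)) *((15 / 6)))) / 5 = 103 / 5400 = 0.02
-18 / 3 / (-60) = 1 / 10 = 0.10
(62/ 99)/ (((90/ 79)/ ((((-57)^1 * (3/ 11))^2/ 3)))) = 884089/ 19965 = 44.28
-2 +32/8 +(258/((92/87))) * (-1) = -241.98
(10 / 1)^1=10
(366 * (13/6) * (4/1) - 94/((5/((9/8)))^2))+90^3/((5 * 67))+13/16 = 5344.17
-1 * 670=-670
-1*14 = -14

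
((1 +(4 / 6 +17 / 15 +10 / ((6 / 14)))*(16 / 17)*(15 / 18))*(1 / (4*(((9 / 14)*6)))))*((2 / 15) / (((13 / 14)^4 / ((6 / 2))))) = 426091064 / 589927455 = 0.72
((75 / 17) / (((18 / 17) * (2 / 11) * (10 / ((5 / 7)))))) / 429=25 / 6552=0.00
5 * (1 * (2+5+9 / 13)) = 500 / 13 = 38.46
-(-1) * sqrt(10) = sqrt(10) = 3.16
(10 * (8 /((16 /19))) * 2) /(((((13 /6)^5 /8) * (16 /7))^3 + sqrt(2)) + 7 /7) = 196131696234192486131546943774720 /2622058968643069577175478125668377 - 77214591569260409007416279040 * sqrt(2) /2622058968643069577175478125668377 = 0.07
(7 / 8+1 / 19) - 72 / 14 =-4485 / 1064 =-4.22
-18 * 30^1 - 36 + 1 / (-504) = -290305 / 504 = -576.00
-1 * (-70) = 70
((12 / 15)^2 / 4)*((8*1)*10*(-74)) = -4736 / 5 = -947.20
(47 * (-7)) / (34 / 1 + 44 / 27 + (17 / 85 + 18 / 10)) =-8883 / 1016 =-8.74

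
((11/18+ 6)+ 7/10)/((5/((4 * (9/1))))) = 52.64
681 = 681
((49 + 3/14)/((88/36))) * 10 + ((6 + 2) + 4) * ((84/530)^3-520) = -17305976902251/2865882250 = -6038.62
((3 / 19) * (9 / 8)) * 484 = 3267 / 38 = 85.97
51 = 51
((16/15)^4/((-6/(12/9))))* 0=0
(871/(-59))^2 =758641/3481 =217.94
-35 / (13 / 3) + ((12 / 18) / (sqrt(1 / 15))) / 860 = -105 / 13 + sqrt(15) / 1290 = -8.07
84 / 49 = 12 / 7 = 1.71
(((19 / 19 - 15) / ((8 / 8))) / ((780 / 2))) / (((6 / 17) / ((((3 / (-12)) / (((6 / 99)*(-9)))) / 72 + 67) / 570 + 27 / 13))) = -3343798969 / 14981241600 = -0.22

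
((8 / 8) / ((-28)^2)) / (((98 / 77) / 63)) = 99 / 1568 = 0.06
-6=-6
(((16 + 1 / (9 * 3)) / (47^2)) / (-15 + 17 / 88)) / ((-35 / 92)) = 3505568 / 2720019015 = 0.00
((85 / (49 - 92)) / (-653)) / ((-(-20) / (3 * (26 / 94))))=663 / 5278852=0.00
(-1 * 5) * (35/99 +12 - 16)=1805/99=18.23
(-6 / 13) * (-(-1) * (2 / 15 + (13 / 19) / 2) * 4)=-1084 / 1235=-0.88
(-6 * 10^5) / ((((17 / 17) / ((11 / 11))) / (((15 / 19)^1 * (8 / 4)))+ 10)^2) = -540000000 / 101761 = -5306.55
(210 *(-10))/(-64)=525/16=32.81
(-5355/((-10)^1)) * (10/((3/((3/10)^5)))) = 86751/20000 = 4.34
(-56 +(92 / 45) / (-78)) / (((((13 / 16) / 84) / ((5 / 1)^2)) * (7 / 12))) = -125857280 / 507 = -248239.21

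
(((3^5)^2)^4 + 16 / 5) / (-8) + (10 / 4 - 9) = -60788327295284644281 / 40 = -1519708182382116107.02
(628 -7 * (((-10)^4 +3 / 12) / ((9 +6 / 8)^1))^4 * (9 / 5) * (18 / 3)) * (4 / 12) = -1254983513677154 / 45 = -27888522526158.98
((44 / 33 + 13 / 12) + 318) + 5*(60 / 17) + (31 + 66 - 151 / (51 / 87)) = 36205 / 204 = 177.48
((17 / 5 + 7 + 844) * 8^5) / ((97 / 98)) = 13718519808 / 485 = 28285607.85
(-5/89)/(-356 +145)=5/18779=0.00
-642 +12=-630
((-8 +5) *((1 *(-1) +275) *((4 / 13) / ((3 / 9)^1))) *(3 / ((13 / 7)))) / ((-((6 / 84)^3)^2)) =1559698205184 / 169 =9228983462.63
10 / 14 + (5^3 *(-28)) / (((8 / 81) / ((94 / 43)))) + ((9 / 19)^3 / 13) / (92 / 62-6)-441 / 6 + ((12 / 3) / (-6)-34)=-124924137111301 / 1610356020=-77575.48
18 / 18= 1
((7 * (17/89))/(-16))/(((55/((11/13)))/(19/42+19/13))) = -3553/1443936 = -0.00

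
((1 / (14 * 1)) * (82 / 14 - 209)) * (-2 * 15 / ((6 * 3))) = 1185 / 49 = 24.18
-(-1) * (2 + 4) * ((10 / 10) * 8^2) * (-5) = -1920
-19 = -19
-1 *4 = -4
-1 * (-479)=479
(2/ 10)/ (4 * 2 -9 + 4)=0.07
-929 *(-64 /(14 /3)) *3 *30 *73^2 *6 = 256641229440 /7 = 36663032777.14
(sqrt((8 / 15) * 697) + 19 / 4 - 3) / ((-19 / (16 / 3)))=-32 * sqrt(20910) / 855 - 28 / 57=-5.90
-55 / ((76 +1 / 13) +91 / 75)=-53625 / 75358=-0.71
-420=-420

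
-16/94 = -8/47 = -0.17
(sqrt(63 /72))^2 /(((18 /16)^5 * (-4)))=-0.12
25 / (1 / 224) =5600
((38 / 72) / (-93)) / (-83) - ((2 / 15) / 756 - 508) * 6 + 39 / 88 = 217425749587 / 71323560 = 3048.44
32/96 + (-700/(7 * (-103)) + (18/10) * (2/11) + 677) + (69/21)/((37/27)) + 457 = 5009268658/4401705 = 1138.03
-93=-93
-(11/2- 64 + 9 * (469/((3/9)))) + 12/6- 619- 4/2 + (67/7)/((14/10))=-1295233/98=-13216.66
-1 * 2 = -2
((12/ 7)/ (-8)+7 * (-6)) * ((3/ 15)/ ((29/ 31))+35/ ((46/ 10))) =-7709004/ 23345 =-330.22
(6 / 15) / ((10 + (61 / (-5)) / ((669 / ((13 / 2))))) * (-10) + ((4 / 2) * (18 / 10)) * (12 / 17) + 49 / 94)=-2138124 / 511825169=-0.00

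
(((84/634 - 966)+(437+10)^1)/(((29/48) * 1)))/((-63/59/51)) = 2639591088/64351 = 41018.65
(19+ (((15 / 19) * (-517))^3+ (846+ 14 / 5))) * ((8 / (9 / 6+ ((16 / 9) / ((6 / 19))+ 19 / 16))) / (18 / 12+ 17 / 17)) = -16118090782898688 / 616109675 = -26161073.97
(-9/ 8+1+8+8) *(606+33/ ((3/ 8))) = 44069/ 4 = 11017.25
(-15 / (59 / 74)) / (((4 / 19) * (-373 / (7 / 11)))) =73815 / 484154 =0.15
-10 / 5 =-2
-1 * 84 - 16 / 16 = -85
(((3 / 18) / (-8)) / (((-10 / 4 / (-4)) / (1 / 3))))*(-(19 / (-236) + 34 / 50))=393 / 59000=0.01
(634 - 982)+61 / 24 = -8291 / 24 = -345.46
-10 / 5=-2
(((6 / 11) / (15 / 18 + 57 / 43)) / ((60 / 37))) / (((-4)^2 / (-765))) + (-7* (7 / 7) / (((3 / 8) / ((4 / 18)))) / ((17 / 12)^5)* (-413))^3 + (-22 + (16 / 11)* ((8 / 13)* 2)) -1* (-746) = 98731188139179675576251046763863 / 3647917735612933403651888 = 27065080.77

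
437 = 437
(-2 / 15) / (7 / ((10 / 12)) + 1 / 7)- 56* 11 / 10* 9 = -2486554 / 4485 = -554.42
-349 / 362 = -0.96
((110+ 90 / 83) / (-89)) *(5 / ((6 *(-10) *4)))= 2305 / 88644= 0.03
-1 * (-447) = 447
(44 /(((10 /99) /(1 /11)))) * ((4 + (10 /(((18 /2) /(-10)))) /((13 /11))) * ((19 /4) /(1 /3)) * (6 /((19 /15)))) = -187704 /13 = -14438.77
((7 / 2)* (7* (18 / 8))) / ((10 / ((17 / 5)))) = 7497 / 400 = 18.74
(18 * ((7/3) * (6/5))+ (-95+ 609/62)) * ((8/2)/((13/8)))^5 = -180875165696/57550415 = -3142.90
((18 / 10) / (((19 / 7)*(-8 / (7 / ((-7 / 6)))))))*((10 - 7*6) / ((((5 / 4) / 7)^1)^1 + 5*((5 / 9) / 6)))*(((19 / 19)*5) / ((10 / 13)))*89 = -661267152 / 46075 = -14351.97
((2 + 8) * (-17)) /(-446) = 85 /223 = 0.38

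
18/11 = 1.64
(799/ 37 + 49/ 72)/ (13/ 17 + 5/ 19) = 19167143/ 884448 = 21.67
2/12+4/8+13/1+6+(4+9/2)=169/6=28.17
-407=-407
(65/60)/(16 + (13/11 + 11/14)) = 1001/16602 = 0.06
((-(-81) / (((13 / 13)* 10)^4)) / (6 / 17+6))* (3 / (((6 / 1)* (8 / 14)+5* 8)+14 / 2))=1071 / 14120000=0.00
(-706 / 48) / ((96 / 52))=-4589 / 576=-7.97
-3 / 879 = -1 / 293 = -0.00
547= 547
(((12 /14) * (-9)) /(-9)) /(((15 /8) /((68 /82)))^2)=147968 /882525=0.17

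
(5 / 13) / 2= 5 / 26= 0.19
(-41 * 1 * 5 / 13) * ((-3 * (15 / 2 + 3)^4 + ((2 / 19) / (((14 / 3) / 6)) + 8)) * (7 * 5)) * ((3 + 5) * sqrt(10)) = 6116932475 * sqrt(10) / 38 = 509037866.17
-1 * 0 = 0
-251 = -251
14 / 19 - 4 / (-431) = 6110 / 8189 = 0.75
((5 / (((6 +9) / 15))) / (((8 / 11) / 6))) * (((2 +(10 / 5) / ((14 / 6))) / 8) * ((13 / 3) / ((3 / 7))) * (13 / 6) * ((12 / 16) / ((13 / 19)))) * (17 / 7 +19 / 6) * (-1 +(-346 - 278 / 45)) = -50738005175 / 72576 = -699101.70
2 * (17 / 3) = 34 / 3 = 11.33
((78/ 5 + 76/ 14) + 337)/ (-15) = -4177/ 175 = -23.87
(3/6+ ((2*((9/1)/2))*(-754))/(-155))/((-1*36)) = -13727/11160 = -1.23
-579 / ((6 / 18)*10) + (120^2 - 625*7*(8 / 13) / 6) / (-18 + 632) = -18076601 / 119730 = -150.98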